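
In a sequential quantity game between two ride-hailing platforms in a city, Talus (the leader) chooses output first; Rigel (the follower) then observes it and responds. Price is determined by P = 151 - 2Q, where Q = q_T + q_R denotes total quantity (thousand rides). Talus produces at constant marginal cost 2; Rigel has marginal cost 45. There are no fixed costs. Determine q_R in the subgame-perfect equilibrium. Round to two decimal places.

2.50

Solve by backward induction. Given q_T, the follower Rigel maximises π_R = (151 - 2q_T - 2q_R)q_R - 45q_R.
Setting the follower's marginal profit to zero, 106 - 2q_T - 4q_R = 0, i.e. q_R = (106 - 2q_T)/4.
Talus substitutes q_R(q_T) into its own profit: π_T = q_T(151 - 2q_T - (106 - 2q_T)/2) - 2q_T = (98 - q_T)q_T - 2q_T.
The leader's first-order condition 96 - 2q_T = 0 yields q_T = 48.
Then q_R = (106 - 2·48)/4 = 5/2.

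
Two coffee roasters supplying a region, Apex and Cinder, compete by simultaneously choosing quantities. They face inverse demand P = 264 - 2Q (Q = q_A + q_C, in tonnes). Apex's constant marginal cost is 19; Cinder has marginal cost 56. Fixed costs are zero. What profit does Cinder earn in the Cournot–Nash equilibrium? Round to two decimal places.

1624.50

Apex's profit: π_A = (264 - 2Q)q_A - (19q_A). Setting ∂π_A/∂q_A = 0: 245 - 4q_A - 2(q_C) = 0.
Cinder's first-order condition: 208 - 4q_C - 2(q_A) = 0.
Best responses: q_A = (245 - 2q_C)/4, q_C = (208 - 2q_A)/4.
Solving the pair: q_A = 47, q_C = 57/2.
Price P = 264 - 2·(151/2) = 113.
Cinder's profit: (113 - 56)·(57/2) = 1624.5000.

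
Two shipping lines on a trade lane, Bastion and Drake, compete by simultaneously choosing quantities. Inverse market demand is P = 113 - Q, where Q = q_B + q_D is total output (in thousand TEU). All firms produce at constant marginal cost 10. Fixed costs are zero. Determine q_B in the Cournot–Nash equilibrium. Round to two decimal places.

A representative firm's profit is π_i = q_i(113 - Q) - 10q_i.
Setting ∂π_i/∂q_i = 0 with rivals' quantities fixed: 103 - 2q_i - q_j = 0.
With identical firms every q_j equals q_i, so q_j = q_i and 103 = 3q_i, giving q_i = 103/3.

34.33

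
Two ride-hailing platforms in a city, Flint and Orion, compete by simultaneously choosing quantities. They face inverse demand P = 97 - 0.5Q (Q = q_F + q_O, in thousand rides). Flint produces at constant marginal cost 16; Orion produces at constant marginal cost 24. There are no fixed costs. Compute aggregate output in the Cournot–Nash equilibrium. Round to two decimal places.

Flint's profit: π_F = (97 - 0.5Q)q_F - (16q_F). Setting ∂π_F/∂q_F = 0: 81 - q_F - (1/2)(q_O) = 0.
Orion's profit: π_O = (97 - 0.5Q)q_O - (24q_O). Setting ∂π_O/∂q_O = 0: 73 - q_O - (1/2)(q_F) = 0.
Best responses: q_F = (81 - (1/2)q_O), q_O = (73 - (1/2)q_F).
Substituting one into the other gives q_F = 178/3 and q_O = 130/3.
Total output Q = 178/3 + 130/3 = 308/3.

102.67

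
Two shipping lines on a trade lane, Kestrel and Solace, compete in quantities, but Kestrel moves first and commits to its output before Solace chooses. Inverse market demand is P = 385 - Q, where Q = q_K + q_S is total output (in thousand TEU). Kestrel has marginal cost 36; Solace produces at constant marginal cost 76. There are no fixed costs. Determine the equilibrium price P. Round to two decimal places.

Solve by backward induction. Given q_K, the follower Solace maximises π_S = (385 - q_K - q_S)q_S - 76q_S.
Setting the follower's marginal profit to zero, 309 - q_K - 2q_S = 0, i.e. q_S = (309 - q_K)/2.
Kestrel substitutes q_S(q_K) into its own profit: π_K = q_K(385 - q_K - (309 - q_K)/2) - 36q_K = (461/2 - (1/2)q_K)q_K - 36q_K.
The leader's first-order condition 389/2 - q_K = 0 yields q_K = 389/2.
Then q_S = (309 - 389/2)/2 = 229/4.
Total output Q = 1007/4, so price P = 385 - 1007/4 = 533/4.

133.25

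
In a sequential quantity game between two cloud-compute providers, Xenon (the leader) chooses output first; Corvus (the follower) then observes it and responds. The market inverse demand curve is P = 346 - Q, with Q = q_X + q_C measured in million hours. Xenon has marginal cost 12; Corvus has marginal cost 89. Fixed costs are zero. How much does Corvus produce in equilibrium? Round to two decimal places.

Solve by backward induction. Given q_X, the follower Corvus maximises π_C = (346 - q_X - q_C)q_C - 89q_C.
∂π_C/∂q_C = 257 - q_X - 2q_C = 0 gives the reaction function q_C = (257 - q_X)/2.
Xenon substitutes q_C(q_X) into its own profit: π_X = q_X(346 - q_X - (257 - q_X)/2) - 12q_X = (435/2 - (1/2)q_X)q_X - 12q_X.
The leader's first-order condition 411/2 - q_X = 0 yields q_X = 411/2.
Then q_C = (257 - 411/2)/2 = 103/4.

25.75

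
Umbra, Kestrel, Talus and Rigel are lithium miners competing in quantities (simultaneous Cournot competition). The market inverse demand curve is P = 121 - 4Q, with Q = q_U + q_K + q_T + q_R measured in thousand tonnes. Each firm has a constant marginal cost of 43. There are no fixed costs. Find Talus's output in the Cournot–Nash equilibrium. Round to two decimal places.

3.90

Each firm earns π_i = (121 - 4Q)q_i - 43q_i.
First-order condition (treating rivals' output as given): 78 - 8q_i - 4·Σ_{j≠i} q_j = 0.
By symmetry each firm produces the same amount; substituting Σ_{j≠i} q_j = 3q_i yields q_i = 78/20 = 39/10.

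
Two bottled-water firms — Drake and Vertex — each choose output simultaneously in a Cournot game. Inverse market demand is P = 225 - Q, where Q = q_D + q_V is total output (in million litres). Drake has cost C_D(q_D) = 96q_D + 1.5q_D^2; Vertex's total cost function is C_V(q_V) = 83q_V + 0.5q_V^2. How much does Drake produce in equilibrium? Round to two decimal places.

Drake's profit: π_D = (225 - Q)q_D - (96q_D + (3/2)q_D²). Setting ∂π_D/∂q_D = 0: 129 - 5q_D - (q_V) = 0.
Vertex's profit: π_V = (225 - Q)q_V - (83q_V + (1/2)q_V²). Setting ∂π_V/∂q_V = 0: 142 - 3q_V - (q_D) = 0.
So q_D = (129 - q_V)/5 and q_V = (142 - q_D)/3.
Substituting one into the other gives q_D = 35/2 and q_V = 83/2.

17.50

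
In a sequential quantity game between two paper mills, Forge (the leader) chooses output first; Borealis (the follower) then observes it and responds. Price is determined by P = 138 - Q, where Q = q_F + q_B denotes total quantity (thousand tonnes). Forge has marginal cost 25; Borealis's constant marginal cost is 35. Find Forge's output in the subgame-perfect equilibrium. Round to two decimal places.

61.50

The follower Borealis best-responds to any q_F: π_B = (138 - Q)q_B - 35q_B.
∂π_B/∂q_B = 103 - q_F - 2q_B = 0 gives the reaction function q_B = (103 - q_F)/2.
The leader anticipates this reaction. Substituting into P = 138 - Q gives P = 173/2 - (1/2)q_F, so π_F = (173/2 - (1/2)q_F)q_F - 25q_F.
Leader FOC: 123/2 - q_F = 0, so q_F = 123/2.
Then q_B = (103 - 123/2)/2 = 83/4.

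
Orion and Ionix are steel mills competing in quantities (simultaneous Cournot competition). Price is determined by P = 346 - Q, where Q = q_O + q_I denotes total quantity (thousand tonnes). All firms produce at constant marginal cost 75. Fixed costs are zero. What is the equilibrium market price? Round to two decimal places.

165.33

Each firm earns π_i = (346 - Q)q_i - 75q_i.
Setting ∂π_i/∂q_i = 0 with rivals' quantities fixed: 271 - 2q_i - q_j = 0.
With identical firms every q_j equals q_i, so q_j = q_i and 271 = 3q_i, giving q_i = 271/3.
Total output Q = 542/3, so price P = 346 - 542/3 = 496/3.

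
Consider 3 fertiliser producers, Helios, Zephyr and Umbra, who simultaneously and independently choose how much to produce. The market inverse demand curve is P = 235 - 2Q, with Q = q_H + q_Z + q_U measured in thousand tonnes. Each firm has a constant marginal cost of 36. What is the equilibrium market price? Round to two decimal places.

A representative firm's profit is π_i = q_i(235 - 2Q) - 36q_i.
Setting ∂π_i/∂q_i = 0 with rivals' quantities fixed: 199 - 4q_i - 2·Σ_{j≠i} q_j = 0.
By symmetry each firm produces the same amount; substituting Σ_{j≠i} q_j = 2q_i yields q_i = 199/8.
Total output Q = 597/8, so price P = 235 - 2·(597/8) = 343/4.

85.75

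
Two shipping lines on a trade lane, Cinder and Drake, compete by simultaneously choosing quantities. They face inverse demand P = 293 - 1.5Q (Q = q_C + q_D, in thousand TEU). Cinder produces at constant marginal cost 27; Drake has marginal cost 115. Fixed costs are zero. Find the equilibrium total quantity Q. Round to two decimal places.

98.67

Cinder's profit: π_C = (293 - 1.5Q)q_C - (27q_C). Setting ∂π_C/∂q_C = 0: 266 - 3q_C - (3/2)(q_D) = 0.
Drake's first-order condition: 178 - 3q_D - (3/2)(q_C) = 0.
Best responses: q_C = (266 - (3/2)q_D)/3, q_D = (178 - (3/2)q_C)/3.
Substituting one into the other gives q_C = 236/3 and q_D = 20.
Total output Q = 236/3 + 20 = 296/3.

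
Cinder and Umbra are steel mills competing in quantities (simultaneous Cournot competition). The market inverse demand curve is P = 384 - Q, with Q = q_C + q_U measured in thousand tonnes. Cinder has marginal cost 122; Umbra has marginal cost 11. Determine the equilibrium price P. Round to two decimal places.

Cinder's profit: π_C = (384 - Q)q_C - (122q_C). Setting ∂π_C/∂q_C = 0: 262 - 2q_C - (q_U) = 0.
Umbra's first-order condition: 373 - 2q_U - (q_C) = 0.
Rearranging gives the reaction functions q_C = (262 - q_U)/2 and q_U = (373 - q_C)/2.
Substituting one into the other gives q_C = 151/3 and q_U = 484/3.
Total output Q = 635/3, so price P = 384 - 635/3 = 517/3.

172.33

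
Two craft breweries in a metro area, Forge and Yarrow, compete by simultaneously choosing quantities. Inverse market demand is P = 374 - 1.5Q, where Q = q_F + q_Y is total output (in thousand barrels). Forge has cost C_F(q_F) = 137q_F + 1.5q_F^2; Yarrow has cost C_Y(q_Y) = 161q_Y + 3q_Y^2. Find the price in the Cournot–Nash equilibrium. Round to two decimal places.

Forge's profit: π_F = (374 - 1.5Q)q_F - (137q_F + (3/2)q_F²). Setting ∂π_F/∂q_F = 0: 237 - 6q_F - (3/2)(q_Y) = 0.
Yarrow's profit: π_Y = (374 - 1.5Q)q_Y - (161q_Y + 3q_Y²). Setting ∂π_Y/∂q_Y = 0: 213 - 9q_Y - (3/2)(q_F) = 0.
Best responses: q_F = (237 - (3/2)q_Y)/6, q_Y = (213 - (3/2)q_F)/9.
Substituting one into the other gives q_F = 806/23 and q_Y = 410/23.
Total output Q = 1216/23, so price P = 374 - (3/2)·(1216/23) = 294.6957.

294.70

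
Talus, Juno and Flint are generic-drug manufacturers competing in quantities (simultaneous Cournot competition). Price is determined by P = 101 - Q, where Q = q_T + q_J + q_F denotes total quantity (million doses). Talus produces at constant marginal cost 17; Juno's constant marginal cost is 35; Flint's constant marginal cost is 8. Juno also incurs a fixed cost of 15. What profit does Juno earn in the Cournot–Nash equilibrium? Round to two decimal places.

12.56

Talus's profit: π_T = (101 - Q)q_T - (17q_T). Setting ∂π_T/∂q_T = 0: 84 - 2q_T - (q_J + q_F) = 0.
Juno's profit: π_J = (101 - Q)q_J - (35q_J). Setting ∂π_J/∂q_J = 0: 66 - 2q_J - (q_T + q_F) = 0.
Flint's first-order condition: 93 - 2q_F - (q_T + q_J) = 0.
Adding the 3 first-order conditions: 243 − 4Q = 0, so Q = 243/4.
Back-substituting: q_T = (84 − 243/4) = 93/4, q_J = (66 − 243/4) = 21/4, q_F = (93 − 243/4) = 129/4.
Price P = 101 - 243/4 = 161/4.
Juno's profit: (161/4 - 35)·(21/4) - 15 = 201/16.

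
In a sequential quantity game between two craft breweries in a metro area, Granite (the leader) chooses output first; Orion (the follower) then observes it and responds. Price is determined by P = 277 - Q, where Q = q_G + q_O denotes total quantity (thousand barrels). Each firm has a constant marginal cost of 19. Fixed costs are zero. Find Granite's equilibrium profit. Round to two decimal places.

8320.50

Solve by backward induction. Given q_G, the follower Orion maximises π_O = (277 - q_G - q_O)q_O - 19q_O.
∂π_O/∂q_O = 258 - q_G - 2q_O = 0 gives the reaction function q_O = (258 - q_G)/2.
Granite substitutes q_O(q_G) into its own profit: π_G = q_G(277 - q_G - (258 - q_G)/2) - 19q_G = (148 - (1/2)q_G)q_G - 19q_G.
The leader's first-order condition 129 - q_G = 0 yields q_G = 129.
Then q_O = (258 - 129)/2 = 129/2.
Price P = 277 - 387/2 = 167/2.
Granite's profit: (167/2 - 19)·129 = 8320.5000.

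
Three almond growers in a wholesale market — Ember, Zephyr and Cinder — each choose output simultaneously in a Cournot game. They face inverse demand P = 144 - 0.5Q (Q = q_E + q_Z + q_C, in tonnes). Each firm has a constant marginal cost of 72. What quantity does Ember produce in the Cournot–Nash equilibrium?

Each firm earns π_i = (144 - 0.5Q)q_i - 72q_i.
First-order condition (treating rivals' output as given): 72 - q_i - (1/2)·Σ_{j≠i} q_j = 0.
With identical firms every q_j equals q_i, so Σ_{j≠i} q_j = 2q_i and 72 = 2q_i, giving q_i = 36.

36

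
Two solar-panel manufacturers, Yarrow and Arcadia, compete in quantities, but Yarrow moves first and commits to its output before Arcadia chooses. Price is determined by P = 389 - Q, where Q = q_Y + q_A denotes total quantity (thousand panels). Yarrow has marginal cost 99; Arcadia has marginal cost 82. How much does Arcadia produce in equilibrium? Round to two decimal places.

85.25

Solve by backward induction. Given q_Y, the follower Arcadia maximises π_A = (389 - q_Y - q_A)q_A - 82q_A.
Follower FOC: 307 - q_Y - 2q_A = 0, so q_A(q_Y) = (307 - q_Y)/2.
The leader anticipates this reaction. Substituting into P = 389 - Q gives P = 471/2 - (1/2)q_Y, so π_Y = (471/2 - (1/2)q_Y)q_Y - 99q_Y.
Leader FOC: 273/2 - q_Y = 0, so q_Y = 273/2.
Then q_A = (307 - 273/2)/2 = 341/4.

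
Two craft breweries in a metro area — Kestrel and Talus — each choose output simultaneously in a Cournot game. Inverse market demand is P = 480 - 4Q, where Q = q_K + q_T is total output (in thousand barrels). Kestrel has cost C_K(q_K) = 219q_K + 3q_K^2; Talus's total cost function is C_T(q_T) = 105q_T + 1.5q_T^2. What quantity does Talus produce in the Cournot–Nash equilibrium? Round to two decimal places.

Kestrel's profit: π_K = (480 - 4Q)q_K - (219q_K + 3q_K²). Setting ∂π_K/∂q_K = 0: 261 - 14q_K - 4(q_T) = 0.
Talus's profit: π_T = (480 - 4Q)q_T - (105q_T + (3/2)q_T²). Setting ∂π_T/∂q_T = 0: 375 - 11q_T - 4(q_K) = 0.
So q_K = (261 - 4q_T)/14 and q_T = (375 - 4q_K)/11.
Solving the pair: q_K = 457/46, q_T = 701/23.

30.48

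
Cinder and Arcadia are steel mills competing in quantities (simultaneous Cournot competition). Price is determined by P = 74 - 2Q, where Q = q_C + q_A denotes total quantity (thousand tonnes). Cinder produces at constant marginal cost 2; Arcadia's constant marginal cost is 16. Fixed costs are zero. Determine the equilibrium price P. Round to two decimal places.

Cinder's profit: π_C = (74 - 2Q)q_C - (2q_C). Setting ∂π_C/∂q_C = 0: 72 - 4q_C - 2(q_A) = 0.
Arcadia's first-order condition: 58 - 4q_A - 2(q_C) = 0.
So q_C = (72 - 2q_A)/4 and q_A = (58 - 2q_C)/4.
Solving the pair: q_C = 43/3, q_A = 22/3.
Total output Q = 65/3, so price P = 74 - 2·(65/3) = 92/3.

30.67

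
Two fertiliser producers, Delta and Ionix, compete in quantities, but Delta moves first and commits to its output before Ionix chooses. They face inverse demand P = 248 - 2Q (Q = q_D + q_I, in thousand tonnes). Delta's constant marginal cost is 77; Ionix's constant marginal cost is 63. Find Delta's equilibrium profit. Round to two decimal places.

Solve by backward induction. Given q_D, the follower Ionix maximises π_I = (248 - 2q_D - 2q_I)q_I - 63q_I.
Setting the follower's marginal profit to zero, 185 - 2q_D - 4q_I = 0, i.e. q_I = (185 - 2q_D)/4.
The leader anticipates this reaction. Substituting into P = 248 - 2Q gives P = 311/2 - q_D, so π_D = (311/2 - q_D)q_D - 77q_D.
The leader's first-order condition 157/2 - 2q_D = 0 yields q_D = 157/4.
Then q_I = (185 - 2·(157/4))/4 = 213/8.
Price P = 248 - 2·(527/8) = 465/4.
Delta's profit: (465/4 - 77)·(157/4) = 1540.5625.

1540.56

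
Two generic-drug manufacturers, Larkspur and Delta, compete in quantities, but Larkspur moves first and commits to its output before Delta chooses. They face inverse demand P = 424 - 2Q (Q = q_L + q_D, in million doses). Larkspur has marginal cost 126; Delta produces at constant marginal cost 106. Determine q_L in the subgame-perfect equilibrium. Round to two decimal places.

69.50

The follower Delta best-responds to any q_L: π_D = (424 - 2Q)q_D - 106q_D.
∂π_D/∂q_D = 318 - 2q_L - 4q_D = 0 gives the reaction function q_D = (318 - 2q_L)/4.
Larkspur substitutes q_D(q_L) into its own profit: π_L = q_L(424 - 2q_L - (318 - 2q_L)/2) - 126q_L = (265 - q_L)q_L - 126q_L.
Maximising: ∂π_L/∂q_L = 139 - 2q_L = 0, giving q_L = 139/2.
Then q_D = (318 - 2·(139/2))/4 = 179/4.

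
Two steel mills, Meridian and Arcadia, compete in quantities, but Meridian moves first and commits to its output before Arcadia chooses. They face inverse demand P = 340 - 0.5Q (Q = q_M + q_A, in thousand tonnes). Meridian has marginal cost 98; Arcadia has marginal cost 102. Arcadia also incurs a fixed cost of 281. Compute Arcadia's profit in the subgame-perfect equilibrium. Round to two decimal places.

The follower Arcadia best-responds to any q_M: π_A = (340 - 0.5Q)q_A - 102q_A.
Follower FOC: 238 - (1/2)q_M - q_A = 0, so q_A(q_M) = (238 - (1/2)q_M).
Meridian substitutes q_A(q_M) into its own profit: π_M = q_M(340 - (1/2)q_M - (238 - (1/2)q_M)/2) - 98q_M = (221 - (1/4)q_M)q_M - 98q_M.
The leader's first-order condition 123 - (1/2)q_M = 0 yields q_M = 246.
Then q_A = (238 - (1/2)·246) = 115.
Price P = 340 - (1/2)·361 = 319/2.
Arcadia's profit: (319/2 - 102)·115 - 281 = 6331.5000.

6331.50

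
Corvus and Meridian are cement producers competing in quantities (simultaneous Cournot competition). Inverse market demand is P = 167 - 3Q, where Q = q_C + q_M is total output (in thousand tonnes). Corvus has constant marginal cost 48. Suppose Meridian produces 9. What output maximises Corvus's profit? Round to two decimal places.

With the rival's output fixed at 9, Corvus's profit is π_C = (167 - 3·9 - 3q_C)q_C - (48q_C) = (140 - 3q_C)q_C - (48q_C).
∂π_C/∂q_C = 92 - 6q_C = 0, so q_C = 46/3.

15.33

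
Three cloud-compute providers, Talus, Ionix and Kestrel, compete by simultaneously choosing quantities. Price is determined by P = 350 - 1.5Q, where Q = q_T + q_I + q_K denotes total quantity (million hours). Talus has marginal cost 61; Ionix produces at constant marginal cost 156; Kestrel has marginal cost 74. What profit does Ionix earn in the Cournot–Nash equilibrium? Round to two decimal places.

Talus's profit: π_T = (350 - 1.5Q)q_T - (61q_T). Setting ∂π_T/∂q_T = 0: 289 - 3q_T - (3/2)(q_I + q_K) = 0.
Ionix's first-order condition: 194 - 3q_I - (3/2)(q_T + q_K) = 0.
Kestrel's profit: π_K = (350 - 1.5Q)q_K - (74q_K). Setting ∂π_K/∂q_K = 0: 276 - 3q_K - (3/2)(q_T + q_I) = 0.
Adding the 3 first-order conditions: 759 − 6Q = 0, so Q = 253/2.
Back-substituting: q_T = (289 − 759/4)/(3/2) = 397/6, q_I = (194 − 759/4)/(3/2) = 17/6, q_K = (276 − 759/4)/(3/2) = 115/2.
Price P = 350 - (3/2)·(253/2) = 641/4.
Ionix's profit: (641/4 - 156)·(17/6) = 289/24.

12.04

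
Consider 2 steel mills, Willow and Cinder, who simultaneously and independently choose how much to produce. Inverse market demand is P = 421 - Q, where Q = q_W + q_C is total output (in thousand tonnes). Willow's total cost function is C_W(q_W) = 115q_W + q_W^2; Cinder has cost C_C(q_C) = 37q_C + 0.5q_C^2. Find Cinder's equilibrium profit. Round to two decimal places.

18754.96

Willow's profit: π_W = (421 - Q)q_W - (115q_W + q_W²). Setting ∂π_W/∂q_W = 0: 306 - 4q_W - (q_C) = 0.
Cinder's profit: π_C = (421 - Q)q_C - (37q_C + (1/2)q_C²). Setting ∂π_C/∂q_C = 0: 384 - 3q_C - (q_W) = 0.
Best responses: q_W = (306 - q_C)/4, q_C = (384 - q_W)/3.
Solving the pair: q_W = 534/11, q_C = 1230/11.
Price P = 421 - 1764/11 = 260.6364.
Cinder's profit: 260.6364·(1230/11) - 37·(1230/11) - (1/2)(1230/11)² = 18754.9587.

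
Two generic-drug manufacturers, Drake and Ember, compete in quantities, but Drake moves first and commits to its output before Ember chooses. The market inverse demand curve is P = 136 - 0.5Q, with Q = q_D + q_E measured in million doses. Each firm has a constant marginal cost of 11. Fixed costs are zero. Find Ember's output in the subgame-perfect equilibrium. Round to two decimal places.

Solve by backward induction. Given q_D, the follower Ember maximises π_E = (136 - (1/2)q_D - (1/2)q_E)q_E - 11q_E.
Setting the follower's marginal profit to zero, 125 - (1/2)q_D - q_E = 0, i.e. q_E = (125 - (1/2)q_D).
The leader anticipates this reaction. Substituting into P = 136 - 0.5Q gives P = 147/2 - (1/4)q_D, so π_D = (147/2 - (1/4)q_D)q_D - 11q_D.
Leader FOC: 125/2 - (1/2)q_D = 0, so q_D = 125.
Then q_E = (125 - (1/2)·125) = 125/2.

62.50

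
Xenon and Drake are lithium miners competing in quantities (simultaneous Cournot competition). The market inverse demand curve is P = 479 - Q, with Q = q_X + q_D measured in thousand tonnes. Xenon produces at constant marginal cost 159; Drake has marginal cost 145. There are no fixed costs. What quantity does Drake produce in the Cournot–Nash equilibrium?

Xenon's profit: π_X = (479 - Q)q_X - (159q_X). Setting ∂π_X/∂q_X = 0: 320 - 2q_X - (q_D) = 0.
Drake's profit: π_D = (479 - Q)q_D - (145q_D). Setting ∂π_D/∂q_D = 0: 334 - 2q_D - (q_X) = 0.
Rearranging gives the reaction functions q_X = (320 - q_D)/2 and q_D = (334 - q_X)/2.
Substituting one into the other gives q_X = 102 and q_D = 116.

116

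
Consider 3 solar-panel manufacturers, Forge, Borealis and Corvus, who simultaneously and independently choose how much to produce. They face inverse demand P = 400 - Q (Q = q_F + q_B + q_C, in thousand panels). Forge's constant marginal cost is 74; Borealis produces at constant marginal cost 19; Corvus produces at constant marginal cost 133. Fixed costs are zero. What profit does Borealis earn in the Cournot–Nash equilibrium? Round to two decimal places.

Forge's profit: π_F = (400 - Q)q_F - (74q_F). Setting ∂π_F/∂q_F = 0: 326 - 2q_F - (q_B + q_C) = 0.
Borealis's profit: π_B = (400 - Q)q_B - (19q_B). Setting ∂π_B/∂q_B = 0: 381 - 2q_B - (q_F + q_C) = 0.
Corvus's first-order condition: 267 - 2q_C - (q_F + q_B) = 0.
Adding the 3 first-order conditions: 974 − 4Q = 0, so Q = 487/2.
Back-substituting: q_F = (326 − 487/2) = 165/2, q_B = (381 − 487/2) = 275/2, q_C = (267 − 487/2) = 47/2.
Price P = 400 - 487/2 = 313/2.
Borealis's profit: (313/2 - 19)·(275/2) = 18906.2500.

18906.25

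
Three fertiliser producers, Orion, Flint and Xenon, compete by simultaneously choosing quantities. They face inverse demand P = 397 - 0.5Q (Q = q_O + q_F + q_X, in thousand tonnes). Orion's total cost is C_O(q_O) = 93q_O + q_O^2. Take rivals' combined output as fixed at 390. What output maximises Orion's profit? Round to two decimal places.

With rivals' combined output fixed at 390, Orion's profit is π_O = (397 - (1/2)·390 - (1/2)q_O)q_O - (93q_O + q_O²) = (202 - (1/2)q_O)q_O - (93q_O + q_O²).
∂π_O/∂q_O = 109 - 3q_O = 0, so q_O = 109/3.

36.33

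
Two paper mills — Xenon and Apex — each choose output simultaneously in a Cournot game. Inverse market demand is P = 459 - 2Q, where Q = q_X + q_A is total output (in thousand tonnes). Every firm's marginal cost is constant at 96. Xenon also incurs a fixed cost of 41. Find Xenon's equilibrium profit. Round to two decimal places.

7279.50

Each firm earns π_i = (459 - 2Q)q_i - 96q_i.
Setting ∂π_i/∂q_i = 0 with rivals' quantities fixed: 363 - 4q_i - 2q_j = 0.
By symmetry each firm produces the same amount; substituting q_j = q_i yields q_i = 363/6 = 121/2.
Price P = 459 - 2·121 = 217.
Xenon's profit: (217 - 96)·(121/2) - 41 = 7279.5000.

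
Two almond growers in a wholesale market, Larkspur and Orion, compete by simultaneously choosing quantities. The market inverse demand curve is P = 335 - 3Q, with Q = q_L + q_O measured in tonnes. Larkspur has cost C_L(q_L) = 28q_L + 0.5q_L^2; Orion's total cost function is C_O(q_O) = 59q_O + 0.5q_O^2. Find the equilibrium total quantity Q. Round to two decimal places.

58.30

Larkspur's profit: π_L = (335 - 3Q)q_L - (28q_L + (1/2)q_L²). Setting ∂π_L/∂q_L = 0: 307 - 7q_L - 3(q_O) = 0.
Orion's profit: π_O = (335 - 3Q)q_O - (59q_O + (1/2)q_O²). Setting ∂π_O/∂q_O = 0: 276 - 7q_O - 3(q_L) = 0.
Rearranging gives the reaction functions q_L = (307 - 3q_O)/7 and q_O = (276 - 3q_L)/7.
Substituting one into the other gives q_L = 1321/40 and q_O = 1011/40.
Total output Q = 1321/40 + 1011/40 = 583/10.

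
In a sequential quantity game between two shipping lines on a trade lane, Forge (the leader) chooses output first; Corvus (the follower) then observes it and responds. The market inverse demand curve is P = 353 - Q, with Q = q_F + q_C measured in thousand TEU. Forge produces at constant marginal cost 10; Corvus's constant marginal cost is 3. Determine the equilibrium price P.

The follower Corvus best-responds to any q_F: π_C = (353 - Q)q_C - 3q_C.
∂π_C/∂q_C = 350 - q_F - 2q_C = 0 gives the reaction function q_C = (350 - q_F)/2.
Forge substitutes q_C(q_F) into its own profit: π_F = q_F(353 - q_F - (350 - q_F)/2) - 10q_F = (178 - (1/2)q_F)q_F - 10q_F.
The leader's first-order condition 168 - q_F = 0 yields q_F = 168.
Then q_C = (350 - 168)/2 = 91.
Total output Q = 259, so price P = 353 - 259 = 94.

94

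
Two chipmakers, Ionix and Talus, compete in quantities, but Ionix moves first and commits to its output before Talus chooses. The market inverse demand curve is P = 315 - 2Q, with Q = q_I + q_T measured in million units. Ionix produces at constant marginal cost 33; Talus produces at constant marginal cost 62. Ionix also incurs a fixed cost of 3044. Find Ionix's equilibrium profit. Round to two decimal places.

3001.06

The follower Talus best-responds to any q_I: π_T = (315 - 2Q)q_T - 62q_T.
Setting the follower's marginal profit to zero, 253 - 2q_I - 4q_T = 0, i.e. q_T = (253 - 2q_I)/4.
The leader anticipates this reaction. Substituting into P = 315 - 2Q gives P = 377/2 - q_I, so π_I = (377/2 - q_I)q_I - 33q_I.
Leader FOC: 311/2 - 2q_I = 0, so q_I = 311/4.
Then q_T = (253 - 2·(311/4))/4 = 195/8.
Price P = 315 - 2·(817/8) = 443/4.
Ionix's profit: (443/4 - 33)·(311/4) - 3044 = 3001.0625.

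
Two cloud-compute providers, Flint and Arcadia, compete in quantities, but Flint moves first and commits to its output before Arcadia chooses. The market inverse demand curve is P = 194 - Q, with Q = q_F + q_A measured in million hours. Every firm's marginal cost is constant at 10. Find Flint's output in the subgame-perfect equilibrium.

92

The follower Arcadia best-responds to any q_F: π_A = (194 - Q)q_A - 10q_A.
Follower FOC: 184 - q_F - 2q_A = 0, so q_A(q_F) = (184 - q_F)/2.
The leader anticipates this reaction. Substituting into P = 194 - Q gives P = 102 - (1/2)q_F, so π_F = (102 - (1/2)q_F)q_F - 10q_F.
Leader FOC: 92 - q_F = 0, so q_F = 92.
Then q_A = (184 - 92)/2 = 46.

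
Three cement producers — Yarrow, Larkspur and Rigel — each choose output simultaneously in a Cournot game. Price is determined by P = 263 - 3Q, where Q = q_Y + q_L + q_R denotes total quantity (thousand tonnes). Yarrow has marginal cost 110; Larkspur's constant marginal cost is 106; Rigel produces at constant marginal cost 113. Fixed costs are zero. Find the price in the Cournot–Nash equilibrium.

Yarrow's profit: π_Y = (263 - 3Q)q_Y - (110q_Y). Setting ∂π_Y/∂q_Y = 0: 153 - 6q_Y - 3(q_L + q_R) = 0.
Larkspur's first-order condition: 157 - 6q_L - 3(q_Y + q_R) = 0.
Rigel's profit: π_R = (263 - 3Q)q_R - (113q_R). Setting ∂π_R/∂q_R = 0: 150 - 6q_R - 3(q_Y + q_L) = 0.
Adding the 3 first-order conditions: 460 − 12Q = 0, so Q = 115/3.
Back-substituting: q_Y = (153 − 115)/3 = 38/3, q_L = (157 − 115)/3 = 14, q_R = (150 − 115)/3 = 35/3.
Total output Q = 115/3, so price P = 263 - 3·(115/3) = 148.

148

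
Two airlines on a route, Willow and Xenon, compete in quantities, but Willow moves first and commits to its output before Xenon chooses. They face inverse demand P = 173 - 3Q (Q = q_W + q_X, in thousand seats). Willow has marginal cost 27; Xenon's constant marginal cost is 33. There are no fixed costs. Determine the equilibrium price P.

65

Solve by backward induction. Given q_W, the follower Xenon maximises π_X = (173 - 3q_W - 3q_X)q_X - 33q_X.
Follower FOC: 140 - 3q_W - 6q_X = 0, so q_X(q_W) = (140 - 3q_W)/6.
The leader anticipates this reaction. Substituting into P = 173 - 3Q gives P = 103 - (3/2)q_W, so π_W = (103 - (3/2)q_W)q_W - 27q_W.
The leader's first-order condition 76 - 3q_W = 0 yields q_W = 76/3.
Then q_X = (140 - 3·(76/3))/6 = 32/3.
Total output Q = 36, so price P = 173 - 3·36 = 65.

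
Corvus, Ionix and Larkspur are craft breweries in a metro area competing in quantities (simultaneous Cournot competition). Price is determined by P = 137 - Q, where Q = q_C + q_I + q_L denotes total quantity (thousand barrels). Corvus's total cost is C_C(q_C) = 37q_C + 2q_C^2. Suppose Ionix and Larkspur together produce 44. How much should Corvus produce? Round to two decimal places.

With rivals' combined output fixed at 44, Corvus's profit is π_C = (137 - 44 - q_C)q_C - (37q_C + 2q_C²) = (93 - q_C)q_C - (37q_C + 2q_C²).
∂π_C/∂q_C = 56 - 6q_C = 0, so q_C = 28/3.

9.33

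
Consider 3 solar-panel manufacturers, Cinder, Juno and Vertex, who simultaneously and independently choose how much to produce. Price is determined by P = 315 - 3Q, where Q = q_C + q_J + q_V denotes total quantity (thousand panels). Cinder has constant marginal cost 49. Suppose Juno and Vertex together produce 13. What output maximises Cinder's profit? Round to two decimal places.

37.83

With rivals' combined output fixed at 13, Cinder's profit is π_C = (315 - 3·13 - 3q_C)q_C - (49q_C) = (276 - 3q_C)q_C - (49q_C).
∂π_C/∂q_C = 227 - 6q_C = 0, so q_C = 227/6.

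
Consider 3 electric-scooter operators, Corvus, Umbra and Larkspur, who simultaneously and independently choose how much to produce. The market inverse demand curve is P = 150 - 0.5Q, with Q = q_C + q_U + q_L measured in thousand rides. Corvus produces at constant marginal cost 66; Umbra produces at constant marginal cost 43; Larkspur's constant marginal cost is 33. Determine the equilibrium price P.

73

Corvus's profit: π_C = (150 - 0.5Q)q_C - (66q_C). Setting ∂π_C/∂q_C = 0: 84 - q_C - (1/2)(q_U + q_L) = 0.
Umbra's profit: π_U = (150 - 0.5Q)q_U - (43q_U). Setting ∂π_U/∂q_U = 0: 107 - q_U - (1/2)(q_C + q_L) = 0.
Larkspur's first-order condition: 117 - q_L - (1/2)(q_C + q_U) = 0.
Summing all 3 equations gives 308 − 2Q = 0, hence Q = 154.
Back-substituting: q_C = (84 − 77)/(1/2) = 14, q_U = (107 − 77)/(1/2) = 60, q_L = (117 − 77)/(1/2) = 80.
Total output Q = 154, so price P = 150 - (1/2)·154 = 73.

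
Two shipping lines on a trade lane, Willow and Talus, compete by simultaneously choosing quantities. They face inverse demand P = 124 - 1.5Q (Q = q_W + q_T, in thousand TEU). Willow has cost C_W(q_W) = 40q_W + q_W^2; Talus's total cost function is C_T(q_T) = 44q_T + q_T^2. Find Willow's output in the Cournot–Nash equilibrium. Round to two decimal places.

Willow's profit: π_W = (124 - 1.5Q)q_W - (40q_W + q_W²). Setting ∂π_W/∂q_W = 0: 84 - 5q_W - (3/2)(q_T) = 0.
Talus's profit: π_T = (124 - 1.5Q)q_T - (44q_T + q_T²). Setting ∂π_T/∂q_T = 0: 80 - 5q_T - (3/2)(q_W) = 0.
So q_W = (84 - (3/2)q_T)/5 and q_T = (80 - (3/2)q_W)/5.
Substituting one into the other gives q_W = 1200/91 and q_T = 1096/91.

13.19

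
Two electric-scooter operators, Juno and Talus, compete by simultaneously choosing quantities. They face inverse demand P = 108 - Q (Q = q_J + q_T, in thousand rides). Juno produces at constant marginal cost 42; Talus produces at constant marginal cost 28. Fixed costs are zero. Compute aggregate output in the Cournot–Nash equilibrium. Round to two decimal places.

Juno's profit: π_J = (108 - Q)q_J - (42q_J). Setting ∂π_J/∂q_J = 0: 66 - 2q_J - (q_T) = 0.
Talus's profit: π_T = (108 - Q)q_T - (28q_T). Setting ∂π_T/∂q_T = 0: 80 - 2q_T - (q_J) = 0.
Best responses: q_J = (66 - q_T)/2, q_T = (80 - q_J)/2.
Substituting one into the other gives q_J = 52/3 and q_T = 94/3.
Total output Q = 52/3 + 94/3 = 146/3.

48.67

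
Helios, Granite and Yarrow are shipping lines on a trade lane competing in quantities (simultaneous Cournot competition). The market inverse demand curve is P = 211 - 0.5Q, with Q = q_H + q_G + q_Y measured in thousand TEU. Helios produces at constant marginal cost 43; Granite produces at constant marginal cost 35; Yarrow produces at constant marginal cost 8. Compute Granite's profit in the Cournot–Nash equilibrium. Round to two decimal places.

Helios's profit: π_H = (211 - 0.5Q)q_H - (43q_H). Setting ∂π_H/∂q_H = 0: 168 - q_H - (1/2)(q_G + q_Y) = 0.
Granite's profit: π_G = (211 - 0.5Q)q_G - (35q_G). Setting ∂π_G/∂q_G = 0: 176 - q_G - (1/2)(q_H + q_Y) = 0.
Yarrow's profit: π_Y = (211 - 0.5Q)q_Y - (8q_Y). Setting ∂π_Y/∂q_Y = 0: 203 - q_Y - (1/2)(q_H + q_G) = 0.
Summing all 3 equations gives 547 − 2Q = 0, hence Q = 547/2.
Back-substituting: q_H = (168 − 547/4)/(1/2) = 125/2, q_G = (176 − 547/4)/(1/2) = 157/2, q_Y = (203 − 547/4)/(1/2) = 265/2.
Price P = 211 - (1/2)·(547/2) = 297/4.
Granite's profit: (297/4 - 35)·(157/2) = 3081.1250.

3081.13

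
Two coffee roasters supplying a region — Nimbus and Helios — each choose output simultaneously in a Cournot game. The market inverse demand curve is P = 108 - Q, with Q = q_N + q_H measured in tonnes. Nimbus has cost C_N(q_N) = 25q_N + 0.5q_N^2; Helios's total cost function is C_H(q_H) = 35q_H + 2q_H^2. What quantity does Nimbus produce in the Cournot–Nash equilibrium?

25

Nimbus's profit: π_N = (108 - Q)q_N - (25q_N + (1/2)q_N²). Setting ∂π_N/∂q_N = 0: 83 - 3q_N - (q_H) = 0.
Helios's first-order condition: 73 - 6q_H - (q_N) = 0.
Rearranging gives the reaction functions q_N = (83 - q_H)/3 and q_H = (73 - q_N)/6.
Substituting one into the other gives q_N = 25 and q_H = 8.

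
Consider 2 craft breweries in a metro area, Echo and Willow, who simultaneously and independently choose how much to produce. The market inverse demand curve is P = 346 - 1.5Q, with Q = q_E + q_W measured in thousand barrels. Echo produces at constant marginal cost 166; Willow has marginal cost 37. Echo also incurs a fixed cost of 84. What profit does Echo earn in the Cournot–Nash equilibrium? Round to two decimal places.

108.67

Echo's profit: π_E = (346 - 1.5Q)q_E - (166q_E). Setting ∂π_E/∂q_E = 0: 180 - 3q_E - (3/2)(q_W) = 0.
Willow's profit: π_W = (346 - 1.5Q)q_W - (37q_W). Setting ∂π_W/∂q_W = 0: 309 - 3q_W - (3/2)(q_E) = 0.
Rearranging gives the reaction functions q_E = (180 - (3/2)q_W)/3 and q_W = (309 - (3/2)q_E)/3.
Substituting one into the other gives q_E = 34/3 and q_W = 292/3.
Price P = 346 - (3/2)·(326/3) = 183.
Echo's profit: (183 - 166)·(34/3) - 84 = 326/3.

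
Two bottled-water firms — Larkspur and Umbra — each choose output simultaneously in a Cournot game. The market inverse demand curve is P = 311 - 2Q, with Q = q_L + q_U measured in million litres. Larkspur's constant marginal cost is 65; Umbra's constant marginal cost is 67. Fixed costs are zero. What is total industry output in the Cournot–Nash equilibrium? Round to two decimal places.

Larkspur's profit: π_L = (311 - 2Q)q_L - (65q_L). Setting ∂π_L/∂q_L = 0: 246 - 4q_L - 2(q_U) = 0.
Umbra's profit: π_U = (311 - 2Q)q_U - (67q_U). Setting ∂π_U/∂q_U = 0: 244 - 4q_U - 2(q_L) = 0.
Rearranging gives the reaction functions q_L = (246 - 2q_U)/4 and q_U = (244 - 2q_L)/4.
Solving the pair: q_L = 124/3, q_U = 121/3.
Total output Q = 124/3 + 121/3 = 245/3.

81.67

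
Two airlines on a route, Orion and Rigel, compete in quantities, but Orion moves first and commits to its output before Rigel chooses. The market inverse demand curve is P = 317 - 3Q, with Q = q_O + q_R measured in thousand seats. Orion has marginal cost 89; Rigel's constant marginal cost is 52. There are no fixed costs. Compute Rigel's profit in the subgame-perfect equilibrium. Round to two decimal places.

The follower Rigel best-responds to any q_O: π_R = (317 - 3Q)q_R - 52q_R.
Setting the follower's marginal profit to zero, 265 - 3q_O - 6q_R = 0, i.e. q_R = (265 - 3q_O)/6.
The leader anticipates this reaction. Substituting into P = 317 - 3Q gives P = 369/2 - (3/2)q_O, so π_O = (369/2 - (3/2)q_O)q_O - 89q_O.
The leader's first-order condition 191/2 - 3q_O = 0 yields q_O = 191/6.
Then q_R = (265 - 3·(191/6))/6 = 113/4.
Price P = 317 - 3·(721/12) = 547/4.
Rigel's profit: (547/4 - 52)·(113/4) = 2394.1875.

2394.19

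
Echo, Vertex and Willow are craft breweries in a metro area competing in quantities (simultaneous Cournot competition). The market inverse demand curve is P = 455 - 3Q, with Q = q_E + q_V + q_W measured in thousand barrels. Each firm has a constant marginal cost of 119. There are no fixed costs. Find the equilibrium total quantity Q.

A representative firm's profit is π_i = q_i(455 - 3Q) - 119q_i.
First-order condition (treating rivals' output as given): 336 - 6q_i - 3·Σ_{j≠i} q_j = 0.
By symmetry each firm produces the same amount; substituting Σ_{j≠i} q_j = 2q_i yields q_i = 336/12 = 28.
Total output Q = 28 + 28 + 28 = 84.

84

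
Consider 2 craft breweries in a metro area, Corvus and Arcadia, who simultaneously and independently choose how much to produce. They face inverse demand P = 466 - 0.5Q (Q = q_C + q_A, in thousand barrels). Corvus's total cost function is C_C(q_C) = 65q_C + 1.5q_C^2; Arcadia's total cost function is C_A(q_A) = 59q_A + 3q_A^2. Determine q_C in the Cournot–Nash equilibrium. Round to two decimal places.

93.82

Corvus's profit: π_C = (466 - 0.5Q)q_C - (65q_C + (3/2)q_C²). Setting ∂π_C/∂q_C = 0: 401 - 4q_C - (1/2)(q_A) = 0.
Arcadia's first-order condition: 407 - 7q_A - (1/2)(q_C) = 0.
Best responses: q_C = (401 - (1/2)q_A)/4, q_A = (407 - (1/2)q_C)/7.
Substituting one into the other gives q_C = 93.8198 and q_A = 51.4414.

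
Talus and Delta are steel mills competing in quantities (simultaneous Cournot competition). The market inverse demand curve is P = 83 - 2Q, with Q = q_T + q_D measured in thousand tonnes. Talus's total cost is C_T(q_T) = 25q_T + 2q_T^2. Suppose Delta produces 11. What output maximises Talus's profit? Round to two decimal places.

With the rival's output fixed at 11, Talus's profit is π_T = (83 - 2·11 - 2q_T)q_T - (25q_T + 2q_T²) = (61 - 2q_T)q_T - (25q_T + 2q_T²).
∂π_T/∂q_T = 36 - 8q_T = 0, so q_T = 9/2.

4.50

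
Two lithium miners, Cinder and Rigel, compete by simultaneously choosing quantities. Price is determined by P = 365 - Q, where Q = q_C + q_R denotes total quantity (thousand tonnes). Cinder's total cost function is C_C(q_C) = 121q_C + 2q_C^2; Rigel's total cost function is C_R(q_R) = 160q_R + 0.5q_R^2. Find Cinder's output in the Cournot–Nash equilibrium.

Cinder's profit: π_C = (365 - Q)q_C - (121q_C + 2q_C²). Setting ∂π_C/∂q_C = 0: 244 - 6q_C - (q_R) = 0.
Rigel's first-order condition: 205 - 3q_R - (q_C) = 0.
Best responses: q_C = (244 - q_R)/6, q_R = (205 - q_C)/3.
Solving the pair: q_C = 31, q_R = 58.

31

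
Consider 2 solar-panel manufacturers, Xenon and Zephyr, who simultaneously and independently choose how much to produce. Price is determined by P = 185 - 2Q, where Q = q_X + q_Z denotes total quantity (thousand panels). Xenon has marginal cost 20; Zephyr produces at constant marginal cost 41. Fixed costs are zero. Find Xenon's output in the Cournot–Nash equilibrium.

Xenon's profit: π_X = (185 - 2Q)q_X - (20q_X). Setting ∂π_X/∂q_X = 0: 165 - 4q_X - 2(q_Z) = 0.
Zephyr's profit: π_Z = (185 - 2Q)q_Z - (41q_Z). Setting ∂π_Z/∂q_Z = 0: 144 - 4q_Z - 2(q_X) = 0.
Best responses: q_X = (165 - 2q_Z)/4, q_Z = (144 - 2q_X)/4.
Substituting one into the other gives q_X = 31 and q_Z = 41/2.

31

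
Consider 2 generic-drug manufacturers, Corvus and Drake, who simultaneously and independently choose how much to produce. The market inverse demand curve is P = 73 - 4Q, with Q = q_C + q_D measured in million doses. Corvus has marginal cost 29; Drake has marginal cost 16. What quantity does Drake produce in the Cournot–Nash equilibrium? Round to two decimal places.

5.83

Corvus's profit: π_C = (73 - 4Q)q_C - (29q_C). Setting ∂π_C/∂q_C = 0: 44 - 8q_C - 4(q_D) = 0.
Drake's profit: π_D = (73 - 4Q)q_D - (16q_D). Setting ∂π_D/∂q_D = 0: 57 - 8q_D - 4(q_C) = 0.
Best responses: q_C = (44 - 4q_D)/8, q_D = (57 - 4q_C)/8.
Substituting one into the other gives q_C = 31/12 and q_D = 35/6.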